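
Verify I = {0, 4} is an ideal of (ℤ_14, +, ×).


Check ideal conditions for I = {0, 4} in ℤ_14:
(1) I is an additive subgroup? No
(2) For r ∈ ℤ_14 and a ∈ I: r·a ∈ I? No  [counterexample: r=2, a=4, r·a mod 14 = 8 ∉ I]

No, I is not an ideal of ℤ_14


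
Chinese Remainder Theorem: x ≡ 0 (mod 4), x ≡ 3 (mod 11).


m₁ = 4, m₂ = 11, gcd = 1, so CRT applies. M = m₁·m₂ = 44
Let M₁ = M/m₁ = 11, M₂ = M/m₂ = 4
Find y₁ ≡ M₁⁻¹ (mod m₁): 11⁻¹ ≡ 3 (mod 4)
Find y₂ ≡ M₂⁻¹ (mod m₂): 4⁻¹ ≡ 3 (mod 11)
x = a₁·M₁·y₁ + a₂·M₂·y₂ = 0·11·3 + 3·4·3 = 36
Reduce mod 44: x ≡ 36
Check: 36 mod 4 = 0 ✓, 36 mod 11 = 3 ✓

x ≡ 36 (mod 44)


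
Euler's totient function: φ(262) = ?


Factor n: 262 = 2 × 131
φ(n) = n · ∏(1 - 1/p) over distinct primes p | n
φ(262) = 262 · (1 - 1/2) · (1 - 1/131) = 130

φ(262) = 130


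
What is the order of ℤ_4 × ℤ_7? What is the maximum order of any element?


|ℤ_4 × ℤ_7| = 4 × 7 = 28
Max element order = lcm(4,7) = 28
Cyclic? Yes (gcd=1)

|ℤ_4×ℤ_7| = 28, max element order = 28


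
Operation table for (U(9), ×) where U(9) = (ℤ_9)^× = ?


Elements: {1, 2, 4, 5, 7, 8}
Operation: multiplication mod 9
Entry (a, b) = (a × b) mod 9

Cayley table:
  | 1 | 2 | 4 | 5 | 7 | 8
1 | 1 | 2 | 4 | 5 | 7 | 8
2 | 2 | 4 | 8 | 1 | 5 | 7
4 | 4 | 8 | 7 | 2 | 1 | 5
5 | 5 | 1 | 2 | 7 | 8 | 4
7 | 7 | 5 | 1 | 8 | 4 | 2
8 | 8 | 7 | 5 | 4 | 2 | 1


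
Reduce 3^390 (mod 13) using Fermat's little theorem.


Fermat's little theorem: if p is prime and gcd(a,p)=1, then a^(p-1) ≡ 1 (mod p)
p = 13 is prime, gcd(3,13) = 1
Reduce exponent: 390 mod 12 = 6
So 3^390 ≡ 3^6 (mod 13)
3^6 mod 13 = 1

3^390 ≡ 1 (mod 13)


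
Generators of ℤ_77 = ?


g generates ℤ_n iff gcd(g,n) = 1
Prime factors of 77: 7, 11
Generators are g ∈ {1,...,76} not divisible by any of these primes.
Generators: {1, 2, 3, 4, 5, 6, 8, 9, 10, 12, 13, 15, 16, 17, 18, 19, 20, 23, 24, 25, 26, 27, 29, 30, 31, 32, 34, 36, 37, 38, 39, 40, 41, 43, 45, 46, 47, 48, 50, 51, 52, 53, 54, 57, 58, 59, 60, 61, 62, 64, 65, 67, 68, 69, 71, 72, 73, 74, 75, 76}
Number of generators = φ(77) = 60

Generators of ℤ_77 = {1, 2, 3, 4, 5, 6, 8, 9, 10, 12, 13, 15, 16, 17, 18, 19, 20, 23, 24, 25, 26, 27, 29, 30, 31, 32, 34, 36, 37, 38, 39, 40, 41, 43, 45, 46, 47, 48, 50, 51, 52, 53, 54, 57, 58, 59, 60, 61, 62, 64, 65, 67, 68, 69, 71, 72, 73, 74, 75, 76}


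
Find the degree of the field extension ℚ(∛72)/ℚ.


∛72 has minimal polynomial x³ - 72 (irreducible over ℚ since 72 is not a perfect cube)

[ℚ(∛72)/ℚ] = 3


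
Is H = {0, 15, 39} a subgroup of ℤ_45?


Subgroup test for H = {0, 15, 39} in (ℤ_45, +):
(1) 0 ∈ H? Yes
(2) Closure: for all a,b ∈ H, (a+b) mod 45 ∈ H? No  [counterexample: 15 + 15 = 30 ∉ H]
(3) Inverses: for all a ∈ H, -a mod 45 ∈ H? No

No, H is not a subgroup of ℤ_45


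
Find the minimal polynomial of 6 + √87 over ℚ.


Let α = 6 + √87. Then α - 6 = √87, so (α - 6)² = 87, giving α² - 12α - 51 = 0. Degree 2 and α ∉ ℚ, so this is the minimal polynomial.

Minimal polynomial: x² - 12x - 51


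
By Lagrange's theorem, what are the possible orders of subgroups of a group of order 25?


Lagrange's theorem: |H| divides |G|
|G| = 25
Divisors of 25: 1, 5, 25

Possible subgroup orders: {1, 5, 25}


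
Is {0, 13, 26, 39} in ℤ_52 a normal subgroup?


H = {0, 13, 26, 39} in ℤ_52
ℤ_52 is abelian; every subgroup of an abelian group is normal

Yes, normal subgroup


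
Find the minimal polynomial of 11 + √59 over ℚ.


Let α = 11 + √59. Then α - 11 = √59, so (α - 11)² = 59, giving α² - 22α + 62 = 0. Degree 2 and α ∉ ℚ, so this is the minimal polynomial.

Minimal polynomial: x² - 22x + 62


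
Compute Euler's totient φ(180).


Factor n: 180 = 2^2 × 3^2 × 5
φ(n) = n · ∏(1 - 1/p) over distinct primes p | n
φ(180) = 180 · (1 - 1/2) · (1 - 1/3) · (1 - 1/5) = 48

φ(180) = 48


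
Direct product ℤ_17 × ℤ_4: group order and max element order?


|ℤ_17 × ℤ_4| = 17 × 4 = 68
Max element order = lcm(17,4) = 68
Cyclic? Yes (gcd=1)

|ℤ_17×ℤ_4| = 68, max element order = 68


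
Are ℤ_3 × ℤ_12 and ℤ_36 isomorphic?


Comparing ℤ_3 × ℤ_12 and ℤ_36:
gcd(3,12) = 3 ≠ 1. Max element order in ℤ_3×ℤ_12 is lcm(3,12) = 12 < 36, so it has no element of order 36

No, ℤ_3 × ℤ_12 ≇ ℤ_36


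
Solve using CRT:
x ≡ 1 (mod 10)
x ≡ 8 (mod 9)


m₁ = 10, m₂ = 9, gcd = 1, so CRT applies. M = m₁·m₂ = 90
Let M₁ = M/m₁ = 9, M₂ = M/m₂ = 10
Find y₁ ≡ M₁⁻¹ (mod m₁): 9⁻¹ ≡ 9 (mod 10)
Find y₂ ≡ M₂⁻¹ (mod m₂): 10⁻¹ ≡ 1 (mod 9)
x = a₁·M₁·y₁ + a₂·M₂·y₂ = 1·9·9 + 8·10·1 = 161
Reduce mod 90: x ≡ 71
Check: 71 mod 10 = 1 ✓, 71 mod 9 = 8 ✓

x ≡ 71 (mod 90)


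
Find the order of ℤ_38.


ℤ_n has n elements.

|ℤ_38| = 38


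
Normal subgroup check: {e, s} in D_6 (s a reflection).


H = {e, s} in D_6 (s a reflection)
r·s·r⁻¹ = sr⁻² ≠ s for n ≥ 3, so {e, s} is not closed under conjugation

No, not a normal subgroup


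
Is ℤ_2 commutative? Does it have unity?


ℤ_2 is a commutative ring with unity 1; 2 is prime, so ℤ_2 is a field (hence an integral domain)
Commutative: Yes
Integral domain: Yes
Has unity: Yes

ℤ_2: Commutative=Yes, Unity=Yes


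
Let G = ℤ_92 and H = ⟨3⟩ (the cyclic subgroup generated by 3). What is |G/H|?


|⟨3⟩| = n / gcd(3, 92) = 92 / 1 = 92
H is normal (ℤ_92 is abelian).
|G/H| = |G| / |H| = 92 / 92 = 1

|G/H| = 1


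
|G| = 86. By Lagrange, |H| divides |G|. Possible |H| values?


Lagrange's theorem: |H| divides |G|
|G| = 86
Divisors of 86: 1, 2, 43, 86

Possible subgroup orders: {1, 2, 43, 86}


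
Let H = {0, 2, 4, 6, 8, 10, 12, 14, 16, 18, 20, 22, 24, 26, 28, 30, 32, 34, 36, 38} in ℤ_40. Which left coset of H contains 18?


18 + H = {18 + h (mod 40) : h ∈ H}
18+0=18, 18+2=20, 18+4=22, 18+6=24, 18+8=26, 18+10=28, 18+12=30, 18+14=32, 18+16=34, 18+18=36, 18+20=38, 18+22=0, 18+24=2, 18+26=4, 18+28=6, 18+30=8, 18+32=10, 18+34=12, 18+36=14, 18+38=16
18 + H = {0, 2, 4, 6, 8, 10, 12, 14, 16, 18, 20, 22, 24, 26, 28, 30, 32, 34, 36, 38} = 0 + H

18 + H = {0, 2, 4, 6, 8, 10, 12, 14, 16, 18, 20, 22, 24, 26, 28, 30, 32, 34, 36, 38}


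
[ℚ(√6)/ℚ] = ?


√6 has minimal polynomial x² - 6 (irreducible over ℚ since 6 is squarefree)

[ℚ(√6)/ℚ] = 2


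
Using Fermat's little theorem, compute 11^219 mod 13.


Fermat's little theorem: if p is prime and gcd(a,p)=1, then a^(p-1) ≡ 1 (mod p)
p = 13 is prime, gcd(11,13) = 1
Reduce exponent: 219 mod 12 = 3
So 11^219 ≡ 11^3 (mod 13)
11^3 mod 13 = 5

11^219 ≡ 5 (mod 13)


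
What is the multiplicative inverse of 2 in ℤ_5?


Use the extended Euclidean algorithm to write 1 = 2·s + 5·t; then s mod 5 is the inverse.
Euclidean algorithm:
  2 = 0·5 + 2
  5 = 2·2 + 1
  2 = 2·1 + 0
gcd(2,5) = 1
Back-substitution gives: 2·(-2) + 5·(1) = 1
So 2⁻¹ ≡ -2 ≡ 3 (mod 5)
Check: 2 × 3 = 6 ≡ 1 (mod 5) ✓

2⁻¹ ≡ 3 (mod 5)


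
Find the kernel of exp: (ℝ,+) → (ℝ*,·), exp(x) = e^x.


Kernel = preimage of identity
ker(exp) = {x ∈ ℝ | e^x = 1} = {0}

ker(exp) = {0}


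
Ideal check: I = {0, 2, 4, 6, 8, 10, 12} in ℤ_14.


Check ideal conditions for I = {0, 2, 4, 6, 8, 10, 12} in ℤ_14:
(1) I is an additive subgroup? Yes
(2) For r ∈ ℤ_14 and a ∈ I: r·a ∈ I? Yes

Yes, I is an ideal of ℤ_14


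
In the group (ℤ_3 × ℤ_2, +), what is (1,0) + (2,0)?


Operation: componentwise addition mod (3, 2)
(1,0) + (2,0) = ((a₁+b₁) mod 3, (a₂+b₂) mod 2) with a = (1,0), b = (2,0)

(1,0) + (2,0) = (0,0)


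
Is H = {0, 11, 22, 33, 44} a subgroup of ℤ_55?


Subgroup test for H = {0, 11, 22, 33, 44} in (ℤ_55, +):
(1) 0 ∈ H? Yes
(2) Closure: for all a,b ∈ H, (a+b) mod 55 ∈ H? Yes
(3) Inverses: for all a ∈ H, -a mod 55 ∈ H? Yes

Yes, H is a subgroup of ℤ_55


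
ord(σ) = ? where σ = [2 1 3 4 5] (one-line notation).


Cycle decomposition: (1 2)
Cycle lengths: 2
Order = lcm(2) = 2

ord(σ) = 2


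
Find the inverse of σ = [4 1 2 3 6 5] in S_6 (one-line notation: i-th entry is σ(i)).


To find σ⁻¹, swap domain and range:
σ(1) = 4 → σ⁻¹(4) = 1
σ(2) = 1 → σ⁻¹(1) = 2
σ(3) = 2 → σ⁻¹(2) = 3
σ(4) = 3 → σ⁻¹(3) = 4
σ(5) = 6 → σ⁻¹(6) = 5
σ(6) = 5 → σ⁻¹(5) = 6

σ⁻¹ = [2 3 4 1 6 5]


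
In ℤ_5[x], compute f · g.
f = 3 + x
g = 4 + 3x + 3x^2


Expand and collect like terms; reduce coefficients mod 5:
x^0: 3·4 = 12 ≡ 2 (mod 5)
x^1: 3·3 + 1·4 = 13 ≡ 3 (mod 5)
x^2: 3·3 + 1·3 = 12 ≡ 2 (mod 5)
x^3: 1·3 = 3 ≡ 3 (mod 5)
Result: 2 + 3x + 2x^2 + 3x^3

f · g = 2 + 3x + 2x^2 + 3x^3


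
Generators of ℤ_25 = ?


g generates ℤ_n iff gcd(g,n) = 1
Prime factors of 25: 5
Generators are g ∈ {1,...,24} not divisible by any of these primes.
Generators: {1, 2, 3, 4, 6, 7, 8, 9, 11, 12, 13, 14, 16, 17, 18, 19, 21, 22, 23, 24}
Number of generators = φ(25) = 20

Generators of ℤ_25 = {1, 2, 3, 4, 6, 7, 8, 9, 11, 12, 13, 14, 16, 17, 18, 19, 21, 22, 23, 24}


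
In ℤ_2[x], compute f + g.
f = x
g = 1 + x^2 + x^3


Add coefficients mod 2:
x^0: 0 + 1 = 1 (mod 2)
x^1: 1 + 0 = 1 (mod 2)
x^2: 0 + 1 = 1 (mod 2)
x^3: 0 + 1 = 1 (mod 2)
Result: 1 + x + x^2 + x^3

f + g = 1 + x + x^2 + x^3


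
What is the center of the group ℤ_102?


Z(G) = {g ∈ G | gx = xg for all x ∈ G}
ℤ_102 is abelian, so Z(G) = G

Z(ℤ_102) = ℤ_102


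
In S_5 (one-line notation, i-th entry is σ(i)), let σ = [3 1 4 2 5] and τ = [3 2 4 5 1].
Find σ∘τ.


σ∘τ: apply τ first, then σ
1 →τ 3 →σ 4
2 →τ 2 →σ 1
3 →τ 4 →σ 2
4 →τ 5 →σ 5
5 →τ 1 →σ 3

σ∘τ = [4 1 2 5 3]


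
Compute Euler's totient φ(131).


Factor n: 131 = 131
φ(n) = n · ∏(1 - 1/p) over distinct primes p | n
φ(131) = 131 · (1 - 1/131) = 130

φ(131) = 130


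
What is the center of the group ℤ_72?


Z(G) = {g ∈ G | gx = xg for all x ∈ G}
ℤ_72 is abelian, so Z(G) = G

Z(ℤ_72) = ℤ_72


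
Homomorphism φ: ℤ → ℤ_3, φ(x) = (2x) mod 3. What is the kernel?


Kernel = preimage of identity
ker(φ) = {x ∈ ℤ : 2x ≡ 0 (mod 3)}. gcd(2,3) = 1, so 2x ≡ 0 (mod 3) ⟺ x ≡ 0 (mod 3/1 = 3). Hence ker(φ) = 3ℤ

ker(φ) = 3ℤ


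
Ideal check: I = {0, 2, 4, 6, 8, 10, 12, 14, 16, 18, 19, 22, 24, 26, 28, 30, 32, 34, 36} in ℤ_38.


Check ideal conditions for I = {0, 2, 4, 6, 8, 10, 12, 14, 16, 18, 19, 22, 24, 26, 28, 30, 32, 34, 36} in ℤ_38:
(1) I is an additive subgroup? No
(2) For r ∈ ℤ_38 and a ∈ I: r·a ∈ I? No  [counterexample: r=2, a=10, r·a mod 38 = 20 ∉ I]

No, I is not an ideal of ℤ_38


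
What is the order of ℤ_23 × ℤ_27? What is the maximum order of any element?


|ℤ_23 × ℤ_27| = 23 × 27 = 621
Max element order = lcm(23,27) = 621
Cyclic? Yes (gcd=1)

|ℤ_23×ℤ_27| = 621, max element order = 621


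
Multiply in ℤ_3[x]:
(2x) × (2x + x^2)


Expand and collect like terms; reduce coefficients mod 3:
x^0: 0·0 = 0 ≡ 0 (mod 3)
x^1: 0·2 + 2·0 = 0 ≡ 0 (mod 3)
x^2: 0·1 + 2·2 = 4 ≡ 1 (mod 3)
x^3: 2·1 = 2 ≡ 2 (mod 3)
Result: x^2 + 2x^3

f · g = x^2 + 2x^3


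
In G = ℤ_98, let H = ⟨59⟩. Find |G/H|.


|⟨59⟩| = n / gcd(59, 98) = 98 / 1 = 98
H is normal (ℤ_98 is abelian).
|G/H| = |G| / |H| = 98 / 98 = 1

|G/H| = 1


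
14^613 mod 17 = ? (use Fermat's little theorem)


Fermat's little theorem: if p is prime and gcd(a,p)=1, then a^(p-1) ≡ 1 (mod p)
p = 17 is prime, gcd(14,17) = 1
Reduce exponent: 613 mod 16 = 5
So 14^613 ≡ 14^5 (mod 17)
14^5 mod 17 = 12

14^613 ≡ 12 (mod 17)


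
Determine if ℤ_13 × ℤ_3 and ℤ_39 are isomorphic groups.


Comparing ℤ_13 × ℤ_3 and ℤ_39:
gcd(13,3) = 1, so ℤ_13 × ℤ_3 ≅ ℤ_39 (CRT)

Yes, ℤ_13 × ℤ_3 ≅ ℤ_39


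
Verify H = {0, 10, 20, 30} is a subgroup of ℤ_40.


Subgroup test for H = {0, 10, 20, 30} in (ℤ_40, +):
(1) 0 ∈ H? Yes
(2) Closure: for all a,b ∈ H, (a+b) mod 40 ∈ H? Yes
(3) Inverses: for all a ∈ H, -a mod 40 ∈ H? Yes

Yes, H is a subgroup of ℤ_40


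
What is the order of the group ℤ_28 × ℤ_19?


|A × B| = |A| · |B|
|ℤ_28 × ℤ_19| = 28 × 19 = 532

|ℤ_28 × ℤ_19| = 532


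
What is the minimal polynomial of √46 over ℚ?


√46 satisfies x² - 46 = 0, irreducible over ℚ since 46 is squarefree

Minimal polynomial: x² - 46


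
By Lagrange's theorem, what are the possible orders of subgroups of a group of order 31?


Lagrange's theorem: |H| divides |G|
|G| = 31
Divisors of 31: 1, 31

Possible subgroup orders: {1, 31}


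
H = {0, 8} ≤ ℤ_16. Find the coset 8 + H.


8 + H = {8 + h (mod 16) : h ∈ H}
8+0=8, 8+8=0
8 + H = {0, 8} = 0 + H

8 + H = {0, 8}


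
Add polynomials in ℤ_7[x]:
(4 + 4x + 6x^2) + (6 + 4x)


Add coefficients mod 7:
x^0: 4 + 6 = 3 (mod 7)
x^1: 4 + 4 = 1 (mod 7)
x^2: 6 + 0 = 6 (mod 7)
Result: 3 + x + 6x^2

f + g = 3 + x + 6x^2


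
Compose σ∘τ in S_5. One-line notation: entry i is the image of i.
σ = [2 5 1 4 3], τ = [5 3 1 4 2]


σ∘τ: apply τ first, then σ
1 →τ 5 →σ 3
2 →τ 3 →σ 1
3 →τ 1 →σ 2
4 →τ 4 →σ 4
5 →τ 2 →σ 5

σ∘τ = [3 1 2 4 5]


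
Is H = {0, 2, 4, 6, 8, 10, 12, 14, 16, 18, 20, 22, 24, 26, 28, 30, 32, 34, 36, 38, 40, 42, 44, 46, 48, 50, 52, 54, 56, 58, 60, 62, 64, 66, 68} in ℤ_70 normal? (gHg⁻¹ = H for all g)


H = {0, 2, 4, 6, 8, 10, 12, 14, 16, 18, 20, 22, 24, 26, 28, 30, 32, 34, 36, 38, 40, 42, 44, 46, 48, 50, 52, 54, 56, 58, 60, 62, 64, 66, 68} in ℤ_70
ℤ_70 is abelian; every subgroup of an abelian group is normal

Yes, normal subgroup


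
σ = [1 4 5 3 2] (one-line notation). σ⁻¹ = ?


To find σ⁻¹, swap domain and range:
σ(1) = 1 → σ⁻¹(1) = 1
σ(2) = 4 → σ⁻¹(4) = 2
σ(3) = 5 → σ⁻¹(5) = 3
σ(4) = 3 → σ⁻¹(3) = 4
σ(5) = 2 → σ⁻¹(2) = 5

σ⁻¹ = [1 5 4 2 3]


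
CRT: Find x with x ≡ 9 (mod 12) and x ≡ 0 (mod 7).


m₁ = 12, m₂ = 7, gcd = 1, so CRT applies. M = m₁·m₂ = 84
Let M₁ = M/m₁ = 7, M₂ = M/m₂ = 12
Find y₁ ≡ M₁⁻¹ (mod m₁): 7⁻¹ ≡ 7 (mod 12)
Find y₂ ≡ M₂⁻¹ (mod m₂): 12⁻¹ ≡ 3 (mod 7)
x = a₁·M₁·y₁ + a₂·M₂·y₂ = 9·7·7 + 0·12·3 = 441
Reduce mod 84: x ≡ 21
Check: 21 mod 12 = 9 ✓, 21 mod 7 = 0 ✓

x ≡ 21 (mod 84)


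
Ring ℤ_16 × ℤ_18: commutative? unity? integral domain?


Direct product ring; commutative with unity (1,1); but (1,0)·(0,1) = (0,0) gives zero divisors, so not an integral domain
Commutative: Yes
Integral domain: No
Has unity: Yes

ℤ_16 × ℤ_18: Commutative=Yes, Unity=Yes


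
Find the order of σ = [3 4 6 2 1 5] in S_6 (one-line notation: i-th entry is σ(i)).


Cycle decomposition: (1 3 6 5) (2 4)
Cycle lengths: 4, 2
Order = lcm(4, 2) = 4

ord(σ) = 4


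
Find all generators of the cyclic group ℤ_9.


g generates ℤ_n iff gcd(g,n) = 1
Checking each g ∈ {1,...,8}:
gcd(1,9) = 1
gcd(2,9) = 1
gcd(3,9) = 3
gcd(4,9) = 1
gcd(5,9) = 1
gcd(6,9) = 3
gcd(7,9) = 1
gcd(8,9) = 1
Generators: {1, 2, 4, 5, 7, 8}
Number of generators = φ(9) = 6

Generators of ℤ_9 = {1, 2, 4, 5, 7, 8}


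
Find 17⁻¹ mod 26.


Use the extended Euclidean algorithm to write 1 = 17·s + 26·t; then s mod 26 is the inverse.
Euclidean algorithm:
  17 = 0·26 + 17
  26 = 1·17 + 9
  17 = 1·9 + 8
  9 = 1·8 + 1
  8 = 8·1 + 0
gcd(17,26) = 1
Back-substitution gives: 17·(-3) + 26·(2) = 1
So 17⁻¹ ≡ -3 ≡ 23 (mod 26)
Check: 17 × 23 = 391 ≡ 1 (mod 26) ✓

17⁻¹ ≡ 23 (mod 26)


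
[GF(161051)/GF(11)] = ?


GF(161051) = GF(11^5), so the extension degree is 5

[GF(161051)/GF(11)] = 5


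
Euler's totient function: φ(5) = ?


φ(n) = count of k ∈ {1,...,n} with gcd(k,n)=1
Coprimes to 5: {1, 2, 3, 4}
Count: 4

φ(5) = 4


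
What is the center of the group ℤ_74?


Z(G) = {g ∈ G | gx = xg for all x ∈ G}
ℤ_74 is abelian, so Z(G) = G

Z(ℤ_74) = ℤ_74


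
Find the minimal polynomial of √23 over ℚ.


√23 satisfies x² - 23 = 0, irreducible over ℚ since 23 is squarefree

Minimal polynomial: x² - 23


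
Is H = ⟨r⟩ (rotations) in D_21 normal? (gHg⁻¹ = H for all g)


H = ⟨r⟩ (rotations) in D_21
The rotation subgroup ⟨r⟩ has index 2 in D_21, so it is normal

Yes, normal subgroup


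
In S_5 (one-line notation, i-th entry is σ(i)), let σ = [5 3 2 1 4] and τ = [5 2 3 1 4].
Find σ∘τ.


σ∘τ: apply τ first, then σ
1 →τ 5 →σ 4
2 →τ 2 →σ 3
3 →τ 3 →σ 2
4 →τ 1 →σ 5
5 →τ 4 →σ 1

σ∘τ = [4 3 2 5 1]


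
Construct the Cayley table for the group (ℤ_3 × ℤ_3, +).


Elements: {(0,0), (0,1), (0,2), (1,0), (1,1), (1,2), (2,0), (2,1), (2,2)}
Operation: componentwise addition mod (3, 3)
Entry (a, b) = ((a₁+b₁) mod 3, (a₂+b₂) mod 3)

Cayley table:
      | (0,0) | (0,1) | (0,2) | (1,0) | (1,1) | (1,2) | (2,0) | (2,1) | (2,2)
(0,0) | (0,0) | (0,1) | (0,2) | (1,0) | (1,1) | (1,2) | (2,0) | (2,1) | (2,2)
(0,1) | (0,1) | (0,2) | (0,0) | (1,1) | (1,2) | (1,0) | (2,1) | (2,2) | (2,0)
(0,2) | (0,2) | (0,0) | (0,1) | (1,2) | (1,0) | (1,1) | (2,2) | (2,0) | (2,1)
(1,0) | (1,0) | (1,1) | (1,2) | (2,0) | (2,1) | (2,2) | (0,0) | (0,1) | (0,2)
(1,1) | (1,1) | (1,2) | (1,0) | (2,1) | (2,2) | (2,0) | (0,1) | (0,2) | (0,0)
(1,2) | (1,2) | (1,0) | (1,1) | (2,2) | (2,0) | (2,1) | (0,2) | (0,0) | (0,1)
(2,0) | (2,0) | (2,1) | (2,2) | (0,0) | (0,1) | (0,2) | (1,0) | (1,1) | (1,2)
(2,1) | (2,1) | (2,2) | (2,0) | (0,1) | (0,2) | (0,0) | (1,1) | (1,2) | (1,0)
(2,2) | (2,2) | (2,0) | (2,1) | (0,2) | (0,0) | (0,1) | (1,2) | (1,0) | (1,1)


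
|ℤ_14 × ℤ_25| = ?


|A × B| = |A| · |B|
|ℤ_14 × ℤ_25| = 14 × 25 = 350

|ℤ_14 × ℤ_25| = 350


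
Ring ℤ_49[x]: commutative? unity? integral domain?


ℤ_49 has zero divisors (7·7 ≡ 0), and these lift to constant zero divisors in ℤ_49[x]; so not an integral domain
Commutative: Yes
Integral domain: No
Has unity: Yes

ℤ_49[x]: Commutative=Yes, Unity=Yes


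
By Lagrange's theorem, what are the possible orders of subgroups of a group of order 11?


Lagrange's theorem: |H| divides |G|
|G| = 11
Divisors of 11: 1, 11

Possible subgroup orders: {1, 11}


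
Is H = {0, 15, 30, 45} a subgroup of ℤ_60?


Subgroup test for H = {0, 15, 30, 45} in (ℤ_60, +):
(1) 0 ∈ H? Yes
(2) Closure: for all a,b ∈ H, (a+b) mod 60 ∈ H? Yes
(3) Inverses: for all a ∈ H, -a mod 60 ∈ H? Yes

Yes, H is a subgroup of ℤ_60


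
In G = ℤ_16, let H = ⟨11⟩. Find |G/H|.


|⟨11⟩| = n / gcd(11, 16) = 16 / 1 = 16
H is normal (ℤ_16 is abelian).
|G/H| = |G| / |H| = 16 / 16 = 1

|G/H| = 1


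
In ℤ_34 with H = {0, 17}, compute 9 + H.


9 + H = {9 + h (mod 34) : h ∈ H}
9+0=9, 9+17=26

9 + H = {9, 26}


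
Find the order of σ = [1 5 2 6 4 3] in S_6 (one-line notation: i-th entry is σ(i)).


Cycle decomposition: (2 5 4 6 3)
Cycle lengths: 5
Order = lcm(5) = 5

ord(σ) = 5


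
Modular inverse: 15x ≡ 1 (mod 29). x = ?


Use the extended Euclidean algorithm to write 1 = 15·s + 29·t; then s mod 29 is the inverse.
Euclidean algorithm:
  15 = 0·29 + 15
  29 = 1·15 + 14
  15 = 1·14 + 1
  14 = 14·1 + 0
gcd(15,29) = 1
Back-substitution gives: 15·(2) + 29·(-1) = 1
So 15⁻¹ ≡ 2 ≡ 2 (mod 29)
Check: 15 × 2 = 30 ≡ 1 (mod 29) ✓

15⁻¹ ≡ 2 (mod 29)


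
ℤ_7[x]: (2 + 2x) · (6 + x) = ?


Expand and collect like terms; reduce coefficients mod 7:
x^0: 2·6 = 12 ≡ 5 (mod 7)
x^1: 2·1 + 2·6 = 14 ≡ 0 (mod 7)
x^2: 2·1 = 2 ≡ 2 (mod 7)
Result: 5 + 2x^2

f · g = 5 + 2x^2


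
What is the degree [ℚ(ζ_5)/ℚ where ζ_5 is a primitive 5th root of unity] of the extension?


[ℚ(ζ_n):ℚ] = deg Φ_n(x) = φ(n). Here φ(5) = 4

[ℚ(ζ_5)/ℚ where ζ_5 is a primitive 5th root of unity] = 4


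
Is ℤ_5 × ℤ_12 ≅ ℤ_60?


Comparing ℤ_5 × ℤ_12 and ℤ_60:
gcd(5,12) = 1, so ℤ_5 × ℤ_12 ≅ ℤ_60 (CRT)

Yes, ℤ_5 × ℤ_12 ≅ ℤ_60


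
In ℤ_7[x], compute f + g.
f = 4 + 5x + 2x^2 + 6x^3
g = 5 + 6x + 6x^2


Add coefficients mod 7:
x^0: 4 + 5 = 2 (mod 7)
x^1: 5 + 6 = 4 (mod 7)
x^2: 2 + 6 = 1 (mod 7)
x^3: 6 + 0 = 6 (mod 7)
Result: 2 + 4x + x^2 + 6x^3

f + g = 2 + 4x + x^2 + 6x^3


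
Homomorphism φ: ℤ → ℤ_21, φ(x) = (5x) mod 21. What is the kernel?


Kernel = preimage of identity
ker(φ) = {x ∈ ℤ : 5x ≡ 0 (mod 21)}. gcd(5,21) = 1, so 5x ≡ 0 (mod 21) ⟺ x ≡ 0 (mod 21/1 = 21). Hence ker(φ) = 21ℤ

ker(φ) = 21ℤ


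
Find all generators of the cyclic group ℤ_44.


g generates ℤ_n iff gcd(g,n) = 1
Prime factors of 44: 2, 11
Generators are g ∈ {1,...,43} not divisible by any of these primes.
Generators: {1, 3, 5, 7, 9, 13, 15, 17, 19, 21, 23, 25, 27, 29, 31, 35, 37, 39, 41, 43}
Number of generators = φ(44) = 20

Generators of ℤ_44 = {1, 3, 5, 7, 9, 13, 15, 17, 19, 21, 23, 25, 27, 29, 31, 35, 37, 39, 41, 43}


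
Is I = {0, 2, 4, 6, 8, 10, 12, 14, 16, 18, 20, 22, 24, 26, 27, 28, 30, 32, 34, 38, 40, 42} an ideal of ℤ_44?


Check ideal conditions for I = {0, 2, 4, 6, 8, 10, 12, 14, 16, 18, 20, 22, 24, 26, 27, 28, 30, 32, 34, 38, 40, 42} in ℤ_44:
(1) I is an additive subgroup? No
(2) For r ∈ ℤ_44 and a ∈ I: r·a ∈ I? No  [counterexample: r=2, a=18, r·a mod 44 = 36 ∉ I]

No, I is not an ideal of ℤ_44


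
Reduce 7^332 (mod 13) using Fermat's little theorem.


Fermat's little theorem: if p is prime and gcd(a,p)=1, then a^(p-1) ≡ 1 (mod p)
p = 13 is prime, gcd(7,13) = 1
Reduce exponent: 332 mod 12 = 8
So 7^332 ≡ 7^8 (mod 13)
7^8 mod 13 = 3

7^332 ≡ 3 (mod 13)


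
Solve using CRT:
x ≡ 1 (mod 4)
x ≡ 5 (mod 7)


m₁ = 4, m₂ = 7, gcd = 1, so CRT applies. M = m₁·m₂ = 28
Let M₁ = M/m₁ = 7, M₂ = M/m₂ = 4
Find y₁ ≡ M₁⁻¹ (mod m₁): 7⁻¹ ≡ 3 (mod 4)
Find y₂ ≡ M₂⁻¹ (mod m₂): 4⁻¹ ≡ 2 (mod 7)
x = a₁·M₁·y₁ + a₂·M₂·y₂ = 1·7·3 + 5·4·2 = 61
Reduce mod 28: x ≡ 5
Check: 5 mod 4 = 1 ✓, 5 mod 7 = 5 ✓

x ≡ 5 (mod 28)


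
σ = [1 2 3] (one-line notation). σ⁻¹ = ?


To find σ⁻¹, swap domain and range:
σ(1) = 1 → σ⁻¹(1) = 1
σ(2) = 2 → σ⁻¹(2) = 2
σ(3) = 3 → σ⁻¹(3) = 3

σ⁻¹ = [1 2 3]


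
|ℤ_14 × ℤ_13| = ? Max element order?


|ℤ_14 × ℤ_13| = 14 × 13 = 182
Max element order = lcm(14,13) = 182
Cyclic? Yes (gcd=1)

|ℤ_14×ℤ_13| = 182, max element order = 182


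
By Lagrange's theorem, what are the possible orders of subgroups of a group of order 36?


Lagrange's theorem: |H| divides |G|
|G| = 36
Divisors of 36: 1, 2, 3, 4, 6, 9, 12, 18, 36

Possible subgroup orders: {1, 2, 3, 4, 6, 9, 12, 18, 36}


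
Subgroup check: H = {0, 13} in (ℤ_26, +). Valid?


Subgroup test for H = {0, 13} in (ℤ_26, +):
(1) 0 ∈ H? Yes
(2) Closure: for all a,b ∈ H, (a+b) mod 26 ∈ H? Yes
(3) Inverses: for all a ∈ H, -a mod 26 ∈ H? Yes

Yes, H is a subgroup of ℤ_26


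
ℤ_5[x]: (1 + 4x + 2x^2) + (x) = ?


Add coefficients mod 5:
x^0: 1 + 0 = 1 (mod 5)
x^1: 4 + 1 = 0 (mod 5)
x^2: 2 + 0 = 2 (mod 5)
Result: 1 + 2x^2

f + g = 1 + 2x^2


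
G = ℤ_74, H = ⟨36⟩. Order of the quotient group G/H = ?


|⟨36⟩| = n / gcd(36, 74) = 74 / 2 = 37
H is normal (ℤ_74 is abelian).
|G/H| = |G| / |H| = 74 / 37 = 2

|G/H| = 2


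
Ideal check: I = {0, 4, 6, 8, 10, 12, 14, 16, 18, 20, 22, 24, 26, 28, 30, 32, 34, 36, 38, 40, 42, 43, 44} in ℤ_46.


Check ideal conditions for I = {0, 4, 6, 8, 10, 12, 14, 16, 18, 20, 22, 24, 26, 28, 30, 32, 34, 36, 38, 40, 42, 43, 44} in ℤ_46:
(1) I is an additive subgroup? No
(2) For r ∈ ℤ_46 and a ∈ I: r·a ∈ I? No  [counterexample: r=2, a=24, r·a mod 46 = 2 ∉ I]

No, I is not an ideal of ℤ_46


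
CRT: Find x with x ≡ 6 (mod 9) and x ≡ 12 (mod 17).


m₁ = 9, m₂ = 17, gcd = 1, so CRT applies. M = m₁·m₂ = 153
Let M₁ = M/m₁ = 17, M₂ = M/m₂ = 9
Find y₁ ≡ M₁⁻¹ (mod m₁): 17⁻¹ ≡ 8 (mod 9)
Find y₂ ≡ M₂⁻¹ (mod m₂): 9⁻¹ ≡ 2 (mod 17)
x = a₁·M₁·y₁ + a₂·M₂·y₂ = 6·17·8 + 12·9·2 = 1032
Reduce mod 153: x ≡ 114
Check: 114 mod 9 = 6 ✓, 114 mod 17 = 12 ✓

x ≡ 114 (mod 153)


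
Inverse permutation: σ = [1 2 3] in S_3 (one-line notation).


To find σ⁻¹, swap domain and range:
σ(1) = 1 → σ⁻¹(1) = 1
σ(2) = 2 → σ⁻¹(2) = 2
σ(3) = 3 → σ⁻¹(3) = 3

σ⁻¹ = [1 2 3]


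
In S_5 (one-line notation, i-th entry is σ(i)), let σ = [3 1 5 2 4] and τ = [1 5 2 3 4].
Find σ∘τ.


σ∘τ: apply τ first, then σ
1 →τ 1 →σ 3
2 →τ 5 →σ 4
3 →τ 2 →σ 1
4 →τ 3 →σ 5
5 →τ 4 →σ 2

σ∘τ = [3 4 1 5 2]


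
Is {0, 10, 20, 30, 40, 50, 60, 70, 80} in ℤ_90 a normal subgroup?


H = {0, 10, 20, 30, 40, 50, 60, 70, 80} in ℤ_90
ℤ_90 is abelian; every subgroup of an abelian group is normal

Yes, normal subgroup


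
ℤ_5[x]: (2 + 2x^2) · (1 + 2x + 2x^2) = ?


Expand and collect like terms; reduce coefficients mod 5:
x^0: 2·1 = 2 ≡ 2 (mod 5)
x^1: 2·2 + 0·1 = 4 ≡ 4 (mod 5)
x^2: 2·2 + 0·2 + 2·1 = 6 ≡ 1 (mod 5)
x^3: 0·2 + 2·2 = 4 ≡ 4 (mod 5)
x^4: 2·2 = 4 ≡ 4 (mod 5)
Result: 2 + 4x + x^2 + 4x^3 + 4x^4

f · g = 2 + 4x + x^2 + 4x^3 + 4x^4


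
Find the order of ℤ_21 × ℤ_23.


|A × B| = |A| · |B|
|ℤ_21 × ℤ_23| = 21 × 23 = 483

|ℤ_21 × ℤ_23| = 483


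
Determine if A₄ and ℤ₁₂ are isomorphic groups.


Comparing A₄ and ℤ₁₂:
A₄ is non-abelian, ℤ₁₂ is abelian

No, A₄ ≇ ℤ₁₂


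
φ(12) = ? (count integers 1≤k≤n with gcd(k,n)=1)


φ(n) = count of k ∈ {1,...,n} with gcd(k,n)=1
Coprimes to 12: {1, 5, 7, 11}
Count: 4

φ(12) = 4


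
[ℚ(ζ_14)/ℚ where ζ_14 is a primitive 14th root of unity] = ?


[ℚ(ζ_n):ℚ] = deg Φ_n(x) = φ(n). Here φ(14) = 6

[ℚ(ζ_14)/ℚ where ζ_14 is a primitive 14th root of unity] = 6


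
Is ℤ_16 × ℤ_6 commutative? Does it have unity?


Direct product ring; commutative with unity (1,1); but (1,0)·(0,1) = (0,0) gives zero divisors, so not an integral domain
Commutative: Yes
Integral domain: No
Has unity: Yes

ℤ_16 × ℤ_6: Commutative=Yes, Unity=Yes


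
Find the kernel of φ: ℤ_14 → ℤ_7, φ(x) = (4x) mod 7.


Kernel = preimage of identity
ker(φ) = {x ∈ ℤ_14 : 4x ≡ 0 (mod 7)}. Since 7 | 14, φ is well-defined. The kernel is the cyclic subgroup ⟨7⟩ of ℤ_14 (order 2), i.e. {0, 7}

ker(φ) = {0, 7}


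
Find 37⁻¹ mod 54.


Use the extended Euclidean algorithm to write 1 = 37·s + 54·t; then s mod 54 is the inverse.
Euclidean algorithm:
  37 = 0·54 + 37
  54 = 1·37 + 17
  37 = 2·17 + 3
  17 = 5·3 + 2
  3 = 1·2 + 1
  2 = 2·1 + 0
gcd(37,54) = 1
Back-substitution gives: 37·(19) + 54·(-13) = 1
So 37⁻¹ ≡ 19 ≡ 19 (mod 54)
Check: 37 × 19 = 703 ≡ 1 (mod 54) ✓

37⁻¹ ≡ 19 (mod 54)


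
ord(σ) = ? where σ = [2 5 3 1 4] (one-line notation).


Cycle decomposition: (1 2 5 4)
Cycle lengths: 4
Order = lcm(4) = 4

ord(σ) = 4


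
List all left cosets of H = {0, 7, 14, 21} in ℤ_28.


H = {0, 7, 14, 21}, |H| = 4
Number of cosets = |G|/|H| = 28/4 = 7
0 + H = {0, 7, 14, 21}
1 + H = {1, 8, 15, 22}
2 + H = {2, 9, 16, 23}
3 + H = {3, 10, 17, 24}
4 + H = {4, 11, 18, 25}
5 + H = {5, 12, 19, 26}
6 + H = {6, 13, 20, 27}

Cosets: 0+H={0,7,14,21}; 1+H={1,8,15,22}; 2+H={2,9,16,23}; 3+H={3,10,17,24}; 4+H={4,11,18,25}; 5+H={5,12,19,26}; 6+H={6,13,20,27}


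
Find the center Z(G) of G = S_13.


Z(G) = {g ∈ G | gx = xg for all x ∈ G}
S_n is non-abelian for n ≥ 3; Z(S_13) is trivial

Z(S_13) = {e}


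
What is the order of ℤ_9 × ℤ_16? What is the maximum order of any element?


|ℤ_9 × ℤ_16| = 9 × 16 = 144
Max element order = lcm(9,16) = 144
Cyclic? Yes (gcd=1)

|ℤ_9×ℤ_16| = 144, max element order = 144


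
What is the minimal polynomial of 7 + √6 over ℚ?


Let α = 7 + √6. Then α - 7 = √6, so (α - 7)² = 6, giving α² - 14α + 43 = 0. Degree 2 and α ∉ ℚ, so this is the minimal polynomial.

Minimal polynomial: x² - 14x + 43


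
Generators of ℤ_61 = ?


g generates ℤ_n iff gcd(g,n) = 1
Prime factors of 61: 61
Generators are g ∈ {1,...,60} not divisible by any of these primes.
Generators: {1, 2, 3, 4, 5, 6, 7, 8, 9, 10, 11, 12, 13, 14, 15, 16, 17, 18, 19, 20, 21, 22, 23, 24, 25, 26, 27, 28, 29, 30, 31, 32, 33, 34, 35, 36, 37, 38, 39, 40, 41, 42, 43, 44, 45, 46, 47, 48, 49, 50, 51, 52, 53, 54, 55, 56, 57, 58, 59, 60}
Number of generators = φ(61) = 60

Generators of ℤ_61 = {1, 2, 3, 4, 5, 6, 7, 8, 9, 10, 11, 12, 13, 14, 15, 16, 17, 18, 19, 20, 21, 22, 23, 24, 25, 26, 27, 28, 29, 30, 31, 32, 33, 34, 35, 36, 37, 38, 39, 40, 41, 42, 43, 44, 45, 46, 47, 48, 49, 50, 51, 52, 53, 54, 55, 56, 57, 58, 59, 60}


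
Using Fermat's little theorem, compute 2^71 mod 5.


Fermat's little theorem: if p is prime and gcd(a,p)=1, then a^(p-1) ≡ 1 (mod p)
p = 5 is prime, gcd(2,5) = 1
Reduce exponent: 71 mod 4 = 3
So 2^71 ≡ 2^3 (mod 5)
2^3 mod 5 = 3

2^71 ≡ 3 (mod 5)


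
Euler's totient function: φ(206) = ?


Factor n: 206 = 2 × 103
φ(n) = n · ∏(1 - 1/p) over distinct primes p | n
φ(206) = 206 · (1 - 1/2) · (1 - 1/103) = 102

φ(206) = 102


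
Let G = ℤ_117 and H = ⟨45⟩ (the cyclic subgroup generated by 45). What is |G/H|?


|⟨45⟩| = n / gcd(45, 117) = 117 / 9 = 13
H is normal (ℤ_117 is abelian).
|G/H| = |G| / |H| = 117 / 13 = 9

|G/H| = 9


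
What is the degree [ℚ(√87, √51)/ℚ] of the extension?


[ℚ(√87,√51):ℚ] = [ℚ(√87,√51):ℚ(√87)]·[ℚ(√87):ℚ] = 2·2 = 4

[ℚ(√87, √51)/ℚ] = 4


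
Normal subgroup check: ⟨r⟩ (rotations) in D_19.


H = ⟨r⟩ (rotations) in D_19
The rotation subgroup ⟨r⟩ has index 2 in D_19, so it is normal

Yes, normal subgroup


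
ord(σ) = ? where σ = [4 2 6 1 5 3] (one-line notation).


Cycle decomposition: (1 4) (3 6)
Cycle lengths: 2, 2
Order = lcm(2, 2) = 2

ord(σ) = 2


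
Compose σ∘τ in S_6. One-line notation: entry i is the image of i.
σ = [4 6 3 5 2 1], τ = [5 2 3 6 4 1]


σ∘τ: apply τ first, then σ
1 →τ 5 →σ 2
2 →τ 2 →σ 6
3 →τ 3 →σ 3
4 →τ 6 →σ 1
5 →τ 4 →σ 5
6 →τ 1 →σ 4

σ∘τ = [2 6 3 1 5 4]


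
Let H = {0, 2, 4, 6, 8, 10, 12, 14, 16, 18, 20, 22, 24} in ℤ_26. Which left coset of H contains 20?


20 + H = {20 + h (mod 26) : h ∈ H}
20+0=20, 20+2=22, 20+4=24, 20+6=0, 20+8=2, 20+10=4, 20+12=6, 20+14=8, 20+16=10, 20+18=12, 20+20=14, 20+22=16, 20+24=18
20 + H = {0, 2, 4, 6, 8, 10, 12, 14, 16, 18, 20, 22, 24} = 0 + H

20 + H = {0, 2, 4, 6, 8, 10, 12, 14, 16, 18, 20, 22, 24}


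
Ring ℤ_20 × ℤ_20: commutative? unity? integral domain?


Direct product ring; commutative with unity (1,1); but (1,0)·(0,1) = (0,0) gives zero divisors, so not an integral domain
Commutative: Yes
Integral domain: No
Has unity: Yes

ℤ_20 × ℤ_20: Commutative=Yes, Unity=Yes


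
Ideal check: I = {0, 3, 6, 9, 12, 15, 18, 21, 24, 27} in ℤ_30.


Check ideal conditions for I = {0, 3, 6, 9, 12, 15, 18, 21, 24, 27} in ℤ_30:
(1) I is an additive subgroup? Yes
(2) For r ∈ ℤ_30 and a ∈ I: r·a ∈ I? Yes

Yes, I is an ideal of ℤ_30


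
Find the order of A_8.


|A_n| = n!/2 (even permutations)
|A_8| = 8!/2 = 40320/2 = 20160

|A_8| = 20160


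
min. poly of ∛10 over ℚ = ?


∛10 satisfies x³ - 10 = 0, irreducible over ℚ (no rational root; 10 is not a perfect cube)

Minimal polynomial: x³ - 10


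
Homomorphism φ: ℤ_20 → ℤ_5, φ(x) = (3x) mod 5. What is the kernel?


Kernel = preimage of identity
ker(φ) = {x ∈ ℤ_20 : 3x ≡ 0 (mod 5)}. Since 5 | 20, φ is well-defined. The kernel is the cyclic subgroup ⟨5⟩ of ℤ_20 (order 4), i.e. {0, 5, 10, 15}

ker(φ) = {0, 5, 10, 15}


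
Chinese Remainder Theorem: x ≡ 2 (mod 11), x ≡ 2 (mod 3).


m₁ = 11, m₂ = 3, gcd = 1, so CRT applies. M = m₁·m₂ = 33
Let M₁ = M/m₁ = 3, M₂ = M/m₂ = 11
Find y₁ ≡ M₁⁻¹ (mod m₁): 3⁻¹ ≡ 4 (mod 11)
Find y₂ ≡ M₂⁻¹ (mod m₂): 11⁻¹ ≡ 2 (mod 3)
x = a₁·M₁·y₁ + a₂·M₂·y₂ = 2·3·4 + 2·11·2 = 68
Reduce mod 33: x ≡ 2
Check: 2 mod 11 = 2 ✓, 2 mod 3 = 2 ✓

x ≡ 2 (mod 33)


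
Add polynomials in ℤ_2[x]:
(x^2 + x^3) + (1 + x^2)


Add coefficients mod 2:
x^0: 0 + 1 = 1 (mod 2)
x^1: 0 + 0 = 0 (mod 2)
x^2: 1 + 1 = 0 (mod 2)
x^3: 1 + 0 = 1 (mod 2)
Result: 1 + x^3

f + g = 1 + x^3


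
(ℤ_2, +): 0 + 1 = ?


Operation: addition mod 2
0 + 1 = (a + b) mod 2 with a = 0, b = 1

0 + 1 = 1


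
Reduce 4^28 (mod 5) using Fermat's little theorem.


Fermat's little theorem: if p is prime and gcd(a,p)=1, then a^(p-1) ≡ 1 (mod p)
p = 5 is prime, gcd(4,5) = 1
Reduce exponent: 28 mod 4 = 0
So 4^28 ≡ 4^0 (mod 5)
4^0 = 1

4^28 ≡ 1 (mod 5)


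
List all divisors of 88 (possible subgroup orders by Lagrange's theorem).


Lagrange's theorem: |H| divides |G|
|G| = 88
Divisors of 88: 1, 2, 4, 8, 11, 22, 44, 88

Possible subgroup orders: {1, 2, 4, 8, 11, 22, 44, 88}


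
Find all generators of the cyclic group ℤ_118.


g generates ℤ_n iff gcd(g,n) = 1
Prime factors of 118: 2, 59
Generators are g ∈ {1,...,117} not divisible by any of these primes.
Generators: {1, 3, 5, 7, 9, 11, 13, 15, 17, 19, 21, 23, 25, 27, 29, 31, 33, 35, 37, 39, 41, 43, 45, 47, 49, 51, 53, 55, 57, 61, 63, 65, 67, 69, 71, 73, 75, 77, 79, 81, 83, 85, 87, 89, 91, 93, 95, 97, 99, 101, 103, 105, 107, 109, 111, 113, 115, 117}
Number of generators = φ(118) = 58

Generators of ℤ_118 = {1, 3, 5, 7, 9, 11, 13, 15, 17, 19, 21, 23, 25, 27, 29, 31, 33, 35, 37, 39, 41, 43, 45, 47, 49, 51, 53, 55, 57, 61, 63, 65, 67, 69, 71, 73, 75, 77, 79, 81, 83, 85, 87, 89, 91, 93, 95, 97, 99, 101, 103, 105, 107, 109, 111, 113, 115, 117}


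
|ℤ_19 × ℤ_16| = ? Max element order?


|ℤ_19 × ℤ_16| = 19 × 16 = 304
Max element order = lcm(19,16) = 304
Cyclic? Yes (gcd=1)

|ℤ_19×ℤ_16| = 304, max element order = 304


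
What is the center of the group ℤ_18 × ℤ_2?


Z(G) = {g ∈ G | gx = xg for all x ∈ G}
Direct product of abelian groups is abelian, so Z(G) = G

Z(ℤ_18 × ℤ_2) = ℤ_18 × ℤ_2


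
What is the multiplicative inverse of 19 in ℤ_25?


Use the extended Euclidean algorithm to write 1 = 19·s + 25·t; then s mod 25 is the inverse.
Euclidean algorithm:
  19 = 0·25 + 19
  25 = 1·19 + 6
  19 = 3·6 + 1
  6 = 6·1 + 0
gcd(19,25) = 1
Back-substitution gives: 19·(4) + 25·(-3) = 1
So 19⁻¹ ≡ 4 ≡ 4 (mod 25)
Check: 19 × 4 = 76 ≡ 1 (mod 25) ✓

19⁻¹ ≡ 4 (mod 25)


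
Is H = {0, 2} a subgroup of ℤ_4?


Subgroup test for H = {0, 2} in (ℤ_4, +):
(1) 0 ∈ H? Yes
(2) Closure: for all a,b ∈ H, (a+b) mod 4 ∈ H? Yes
(3) Inverses: for all a ∈ H, -a mod 4 ∈ H? Yes

Yes, H is a subgroup of ℤ_4


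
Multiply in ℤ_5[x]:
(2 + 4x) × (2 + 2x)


Expand and collect like terms; reduce coefficients mod 5:
x^0: 2·2 = 4 ≡ 4 (mod 5)
x^1: 2·2 + 4·2 = 12 ≡ 2 (mod 5)
x^2: 4·2 = 8 ≡ 3 (mod 5)
Result: 4 + 2x + 3x^2

f · g = 4 + 2x + 3x^2


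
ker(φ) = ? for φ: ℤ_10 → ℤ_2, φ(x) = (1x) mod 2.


Kernel = preimage of identity
ker(φ) = {x ∈ ℤ_10 : 1x ≡ 0 (mod 2)}. Since 2 | 10, φ is well-defined. The kernel is the cyclic subgroup ⟨2⟩ of ℤ_10 (order 5), i.e. {0, 2, 4, 6, 8}

ker(φ) = {0, 2, 4, 6, 8}


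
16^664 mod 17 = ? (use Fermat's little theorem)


Fermat's little theorem: if p is prime and gcd(a,p)=1, then a^(p-1) ≡ 1 (mod p)
p = 17 is prime, gcd(16,17) = 1
Reduce exponent: 664 mod 16 = 8
So 16^664 ≡ 16^8 (mod 17)
16^8 mod 17 = 1

16^664 ≡ 1 (mod 17)


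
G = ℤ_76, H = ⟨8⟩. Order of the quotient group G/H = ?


|⟨8⟩| = n / gcd(8, 76) = 76 / 4 = 19
H is normal (ℤ_76 is abelian).
|G/H| = |G| / |H| = 76 / 19 = 4

|G/H| = 4


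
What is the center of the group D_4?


Z(G) = {g ∈ G | gx = xg for all x ∈ G}
For even n, Z(D_n) = {e, r^(n/2)}: the 180° rotation r^2 commutes with every reflection and rotation

Z(D_4) = {e, r^2}


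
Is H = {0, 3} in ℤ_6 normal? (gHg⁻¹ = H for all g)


H = {0, 3} in ℤ_6
ℤ_6 is abelian; every subgroup of an abelian group is normal

Yes, normal subgroup


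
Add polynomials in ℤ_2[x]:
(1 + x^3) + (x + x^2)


Add coefficients mod 2:
x^0: 1 + 0 = 1 (mod 2)
x^1: 0 + 1 = 1 (mod 2)
x^2: 0 + 1 = 1 (mod 2)
x^3: 1 + 0 = 1 (mod 2)
Result: 1 + x + x^2 + x^3

f + g = 1 + x + x^2 + x^3


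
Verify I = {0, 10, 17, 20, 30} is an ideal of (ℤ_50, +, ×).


Check ideal conditions for I = {0, 10, 17, 20, 30} in ℤ_50:
(1) I is an additive subgroup? No
(2) For r ∈ ℤ_50 and a ∈ I: r·a ∈ I? No  [counterexample: r=2, a=17, r·a mod 50 = 34 ∉ I]

No, I is not an ideal of ℤ_50


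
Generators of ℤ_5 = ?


g generates ℤ_n iff gcd(g,n) = 1
Checking each g ∈ {1,...,4}:
gcd(1,5) = 1
gcd(2,5) = 1
gcd(3,5) = 1
gcd(4,5) = 1
Generators: {1, 2, 3, 4}
Number of generators = φ(5) = 4

Generators of ℤ_5 = {1, 2, 3, 4}


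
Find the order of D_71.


|D_n| = 2n (n rotations and n reflections)
|D_71| = 2×71 = 142

|D_71| = 142


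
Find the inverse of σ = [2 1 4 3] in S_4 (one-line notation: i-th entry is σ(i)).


To find σ⁻¹, swap domain and range:
σ(1) = 2 → σ⁻¹(2) = 1
σ(2) = 1 → σ⁻¹(1) = 2
σ(3) = 4 → σ⁻¹(4) = 3
σ(4) = 3 → σ⁻¹(3) = 4

σ⁻¹ = [2 1 4 3]


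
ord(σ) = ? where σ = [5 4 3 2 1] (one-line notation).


Cycle decomposition: (1 5) (2 4)
Cycle lengths: 2, 2
Order = lcm(2, 2) = 2

ord(σ) = 2


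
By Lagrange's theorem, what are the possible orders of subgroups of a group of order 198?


Lagrange's theorem: |H| divides |G|
|G| = 198
Divisors of 198: 1, 2, 3, 6, 9, 11, 18, 22, 33, 66, 99, 198

Possible subgroup orders: {1, 2, 3, 6, 9, 11, 18, 22, 33, 66, 99, 198}


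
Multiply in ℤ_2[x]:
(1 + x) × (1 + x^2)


Expand and collect like terms; reduce coefficients mod 2:
x^0: 1·1 = 1 ≡ 1 (mod 2)
x^1: 1·0 + 1·1 = 1 ≡ 1 (mod 2)
x^2: 1·1 + 1·0 = 1 ≡ 1 (mod 2)
x^3: 1·1 = 1 ≡ 1 (mod 2)
Result: 1 + x + x^2 + x^3

f · g = 1 + x + x^2 + x^3


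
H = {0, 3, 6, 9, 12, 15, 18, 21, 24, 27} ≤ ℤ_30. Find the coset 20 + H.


20 + H = {20 + h (mod 30) : h ∈ H}
20+0=20, 20+3=23, 20+6=26, 20+9=29, 20+12=2, 20+15=5, 20+18=8, 20+21=11, 20+24=14, 20+27=17
20 + H = {2, 5, 8, 11, 14, 17, 20, 23, 26, 29} = 2 + H

20 + H = {2, 5, 8, 11, 14, 17, 20, 23, 26, 29}


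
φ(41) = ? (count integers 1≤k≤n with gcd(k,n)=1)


Factor n: 41 = 41
φ(n) = n · ∏(1 - 1/p) over distinct primes p | n
φ(41) = 41 · (1 - 1/41) = 40

φ(41) = 40


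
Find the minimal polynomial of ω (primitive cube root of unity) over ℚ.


ω satisfies x² + x + 1 = 0 (the cyclotomic polynomial Φ₃)

Minimal polynomial: x² + x + 1


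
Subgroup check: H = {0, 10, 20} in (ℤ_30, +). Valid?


Subgroup test for H = {0, 10, 20} in (ℤ_30, +):
(1) 0 ∈ H? Yes
(2) Closure: for all a,b ∈ H, (a+b) mod 30 ∈ H? Yes
(3) Inverses: for all a ∈ H, -a mod 30 ∈ H? Yes

Yes, H is a subgroup of ℤ_30


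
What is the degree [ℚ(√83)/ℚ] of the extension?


√83 has minimal polynomial x² - 83 (irreducible over ℚ since 83 is squarefree)

[ℚ(√83)/ℚ] = 2


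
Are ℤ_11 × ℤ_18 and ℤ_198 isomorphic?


Comparing ℤ_11 × ℤ_18 and ℤ_198:
gcd(11,18) = 1, so ℤ_11 × ℤ_18 ≅ ℤ_198 (CRT)

Yes, ℤ_11 × ℤ_18 ≅ ℤ_198
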